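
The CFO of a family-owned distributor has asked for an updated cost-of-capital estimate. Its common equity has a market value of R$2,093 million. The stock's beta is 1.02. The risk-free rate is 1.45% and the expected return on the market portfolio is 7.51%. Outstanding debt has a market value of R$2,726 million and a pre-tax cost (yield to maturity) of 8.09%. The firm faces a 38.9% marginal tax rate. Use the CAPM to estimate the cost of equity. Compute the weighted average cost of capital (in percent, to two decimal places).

Market risk premium = 7.51% − 1.45% = 6.06%.
Cost of equity via CAPM: Re = 1.45% + 1.02 × 6.06% = 7.6312%.
Total capital V = 2093 + 2726 = 4819.
Equity: weight = 2093/4819 = 0.4343; cost = 7.6312%.
Debt: weight = 2726/4819 = 0.5657; after-tax cost = 8.09% × (1 − 38.9%) = 4.9430%.
WACC = 0.4343 × 7.6312% + 0.5657 × 4.9430% = 6.1105%.

6.11%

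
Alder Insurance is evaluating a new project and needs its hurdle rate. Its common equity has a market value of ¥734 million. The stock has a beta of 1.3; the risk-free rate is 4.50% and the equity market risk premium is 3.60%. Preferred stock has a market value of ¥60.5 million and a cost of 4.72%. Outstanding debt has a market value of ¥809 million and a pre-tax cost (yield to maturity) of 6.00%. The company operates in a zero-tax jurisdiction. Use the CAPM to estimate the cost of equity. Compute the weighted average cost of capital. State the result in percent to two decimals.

Cost of equity via CAPM: Re = 4.5% + 1.3 × 3.6% = 9.1800%.
Total capital V = 734 + 60.5 + 809 = 1603.5.
Equity: weight = 734/1603.5 = 0.4577; cost = 9.18%.
Preferred: weight = 60.5/1603.5 = 0.0377; cost = 4.72%.
Debt: weight = 809/1603.5 = 0.5045; after-tax cost = 6% × (1 − 0%) = 6.0000%.
WACC = 0.4577 × 9.1800% + 0.0377 × 4.7200% + 0.5045 × 6.0000% = 7.4073%.

7.41%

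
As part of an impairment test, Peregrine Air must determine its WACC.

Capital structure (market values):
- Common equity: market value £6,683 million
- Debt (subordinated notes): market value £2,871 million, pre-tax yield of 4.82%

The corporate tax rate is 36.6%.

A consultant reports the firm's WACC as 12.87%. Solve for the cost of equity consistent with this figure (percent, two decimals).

17.09%

Total capital V = 6683 + 2871 = 9554.
Equity weight = 6683/9554 = 0.6995.
Subordinated notes weight = 2871/9554 = 0.3005.
Debt contribution = 0.3005 × 4.82% × (1 − 36.6%) = 0.9183%.
Required equity contribution = 12.87% − 0.9183% = 11.9517%.
Re = 11.9517% / 0.6995 = 17.0861%.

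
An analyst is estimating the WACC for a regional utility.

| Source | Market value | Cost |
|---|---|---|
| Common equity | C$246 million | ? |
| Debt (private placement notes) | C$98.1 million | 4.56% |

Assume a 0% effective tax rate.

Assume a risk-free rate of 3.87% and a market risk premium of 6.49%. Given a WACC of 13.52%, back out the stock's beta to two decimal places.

2.04

Total capital V = 246 + 98.1 = 344.1.
Equity weight = 246/344.1 = 0.7149.
Private placement notes weight = 98.1/344.1 = 0.2851.
Debt contribution = 0.2851 × 4.56% × (1 − 0%) = 1.3000%.
Required equity contribution = 13.52% − 1.3000% = 12.2200%  ⇒  Re = 17.0931%.
CAPM: 17.0931% = 3.87% + β × 6.49%  ⇒  β = 2.0375.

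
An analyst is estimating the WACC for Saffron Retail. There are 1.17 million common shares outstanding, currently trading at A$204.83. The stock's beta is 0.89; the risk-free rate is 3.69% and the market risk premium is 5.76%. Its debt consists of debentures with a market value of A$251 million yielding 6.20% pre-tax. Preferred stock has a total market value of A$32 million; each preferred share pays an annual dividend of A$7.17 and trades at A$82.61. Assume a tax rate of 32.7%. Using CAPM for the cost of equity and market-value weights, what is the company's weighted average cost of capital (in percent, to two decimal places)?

Cost of equity via CAPM: Re = 3.69% + 0.89 × 5.76% = 8.8164%.
Cost of preferred: Rp = 7.17 / 82.61 = 8.6793%.
Market value of equity E = 204.83 × 1.17m = 239.6511m.
Total capital V = 239.6511 + 32 + 251 = 522.6511.
Equity: weight = 239.6511/522.6511 = 0.4585; cost = 8.8164%.
Preferred: weight = 32/522.6511 = 0.0612; cost = 8.6793%.
Debentures: weight = 251/522.6511 = 0.4802; after-tax cost = 6.2% × (1 − 32.7%) = 4.1726%.
WACC = 0.4585 × 8.8164% + 0.0612 × 8.6793% + 0.4802 × 4.1726% = 6.5778%.

6.58%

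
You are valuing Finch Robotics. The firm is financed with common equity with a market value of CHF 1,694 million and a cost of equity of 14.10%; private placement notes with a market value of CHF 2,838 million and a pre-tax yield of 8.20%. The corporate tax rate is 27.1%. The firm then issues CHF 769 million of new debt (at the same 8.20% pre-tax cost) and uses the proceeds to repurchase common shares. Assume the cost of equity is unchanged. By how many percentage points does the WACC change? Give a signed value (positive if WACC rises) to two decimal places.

Current WACC:
Total capital V = 1694 + 2838 = 4532.
Equity: weight = 1694/4532 = 0.3738; cost = 14.1%.
Private placement notes: weight = 2838/4532 = 0.6262; after-tax cost = 8.2% × (1 − 27.1%) = 5.9778%.
WACC = 0.3738 × 14.1000% + 0.6262 × 5.9778% = 9.0138%.
After the change:
Total capital V = 925 + 3607 = 4532.
Equity: weight = 925/4532 = 0.2041; cost = 14.1%.
Private placement notes: weight = 3607/4532 = 0.7959; after-tax cost = 8.2% × (1 − 27.1%) = 5.9778%.
WACC = 0.2041 × 14.1000% + 0.7959 × 5.9778% = 7.6356%.
Change in WACC = 7.6356% − 9.0138% = -1.3782 pp.

-1.38 pp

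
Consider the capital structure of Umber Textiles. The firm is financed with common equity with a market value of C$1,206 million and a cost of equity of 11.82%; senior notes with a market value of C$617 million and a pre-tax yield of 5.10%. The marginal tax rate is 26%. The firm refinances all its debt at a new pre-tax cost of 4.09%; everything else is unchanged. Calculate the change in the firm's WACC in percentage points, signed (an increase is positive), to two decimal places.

-0.25 pp

Current WACC:
Total capital V = 1206 + 617 = 1823.
Equity: weight = 1206/1823 = 0.6615; cost = 11.82%.
Senior notes: weight = 617/1823 = 0.3385; after-tax cost = 5.1% × (1 − 26%) = 3.7740%.
WACC = 0.6615 × 11.8200% + 0.3385 × 3.7740% = 9.0968%.
After the change:
Total capital V = 1206 + 617 = 1823.
Equity: weight = 1206/1823 = 0.6615; cost = 11.82%.
Senior notes: weight = 617/1823 = 0.3385; after-tax cost = 4.09% × (1 − 26%) = 3.0266%.
WACC = 0.6615 × 11.8200% + 0.3385 × 3.0266% = 8.8438%.
Change in WACC = 8.8438% − 9.0968% = -0.2530 pp.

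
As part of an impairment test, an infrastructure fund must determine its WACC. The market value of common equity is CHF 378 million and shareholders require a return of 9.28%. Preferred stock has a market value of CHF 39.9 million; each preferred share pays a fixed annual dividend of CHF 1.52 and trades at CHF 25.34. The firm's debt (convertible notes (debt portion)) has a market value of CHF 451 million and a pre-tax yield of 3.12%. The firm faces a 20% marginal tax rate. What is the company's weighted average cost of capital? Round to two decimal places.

5.61%

Cost of preferred: Rp = 1.52 / 25.34 = 5.9984%.
Total capital V = 378 + 39.9 + 451 = 868.9.
Equity: weight = 378/868.9 = 0.4350; cost = 9.28%.
Preferred: weight = 39.9/868.9 = 0.0459; cost = 5.9984%.
Convertible notes (debt portion): weight = 451/868.9 = 0.5190; after-tax cost = 3.12% × (1 − 20%) = 2.4960%.
WACC = 0.4350 × 9.2800% + 0.0459 × 5.9984% + 0.5190 × 2.4960% = 5.6081%.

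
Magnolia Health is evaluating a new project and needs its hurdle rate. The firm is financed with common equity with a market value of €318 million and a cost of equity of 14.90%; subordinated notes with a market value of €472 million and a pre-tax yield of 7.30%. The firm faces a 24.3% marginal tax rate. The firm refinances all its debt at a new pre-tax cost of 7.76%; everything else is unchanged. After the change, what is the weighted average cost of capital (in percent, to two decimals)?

After the change:
Total capital V = 318 + 472 = 790.
Equity: weight = 318/790 = 0.4025; cost = 14.9%.
Subordinated notes: weight = 472/790 = 0.5975; after-tax cost = 7.76% × (1 − 24.3%) = 5.8743%.
WACC = 0.4025 × 14.9000% + 0.5975 × 5.8743% = 9.5074%.

9.51%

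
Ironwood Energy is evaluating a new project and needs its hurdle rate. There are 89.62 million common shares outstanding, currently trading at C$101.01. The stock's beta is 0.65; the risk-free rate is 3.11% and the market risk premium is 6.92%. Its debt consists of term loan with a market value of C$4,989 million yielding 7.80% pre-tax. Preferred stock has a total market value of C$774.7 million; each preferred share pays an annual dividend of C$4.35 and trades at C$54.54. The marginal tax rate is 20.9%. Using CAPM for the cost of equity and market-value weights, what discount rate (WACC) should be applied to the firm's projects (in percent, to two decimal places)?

Cost of equity via CAPM: Re = 3.11% + 0.65 × 6.92% = 7.6080%.
Cost of preferred: Rp = 4.35 / 54.54 = 7.9758%.
Market value of equity E = 101.01 × 89.62m = 9052.5162m.
Total capital V = 9052.5162 + 774.7 + 4989 = 14816.2162.
Equity: weight = 9052.5162/14816.2162 = 0.6110; cost = 7.608%.
Preferred: weight = 774.7/14816.2162 = 0.0523; cost = 7.9758%.
Term loan: weight = 4989/14816.2162 = 0.3367; after-tax cost = 7.8% × (1 − 20.9%) = 6.1698%.
WACC = 0.6110 × 7.6080% + 0.0523 × 7.9758% + 0.3367 × 6.1698% = 7.1430%.

7.14%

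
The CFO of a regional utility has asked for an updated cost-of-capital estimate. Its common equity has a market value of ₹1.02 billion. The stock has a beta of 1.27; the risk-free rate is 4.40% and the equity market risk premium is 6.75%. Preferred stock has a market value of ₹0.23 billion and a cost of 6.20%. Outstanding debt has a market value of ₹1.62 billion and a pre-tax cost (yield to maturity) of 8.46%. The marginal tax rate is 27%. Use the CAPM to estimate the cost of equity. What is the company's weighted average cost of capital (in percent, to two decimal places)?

Cost of equity via CAPM: Re = 4.4% + 1.27 × 6.75% = 12.9725%.
Total capital V = 1.02 + 0.23 + 1.62 = 2.87.
Equity: weight = 1.02/2.87 = 0.3554; cost = 12.9725%.
Preferred: weight = 0.23/2.87 = 0.0801; cost = 6.2%.
Debt: weight = 1.62/2.87 = 0.5645; after-tax cost = 8.46% × (1 − 27%) = 6.1758%.
WACC = 0.3554 × 12.9725% + 0.0801 × 6.2000% + 0.5645 × 6.1758% = 8.5933%.

8.59%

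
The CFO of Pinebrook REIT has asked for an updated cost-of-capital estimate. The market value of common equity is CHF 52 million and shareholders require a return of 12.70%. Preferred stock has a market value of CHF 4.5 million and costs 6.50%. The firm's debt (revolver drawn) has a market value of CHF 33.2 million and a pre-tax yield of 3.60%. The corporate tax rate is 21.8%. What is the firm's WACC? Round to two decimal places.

8.73%

Total capital V = 52 + 4.5 + 33.2 = 89.7.
Equity: weight = 52/89.7 = 0.5797; cost = 12.7%.
Preferred: weight = 4.5/89.7 = 0.0502; cost = 6.5%.
Revolver drawn: weight = 33.2/89.7 = 0.3701; after-tax cost = 3.6% × (1 − 21.8%) = 2.8152%.
WACC = 0.5797 × 12.7000% + 0.0502 × 6.5000% + 0.3701 × 2.8152% = 8.7304%.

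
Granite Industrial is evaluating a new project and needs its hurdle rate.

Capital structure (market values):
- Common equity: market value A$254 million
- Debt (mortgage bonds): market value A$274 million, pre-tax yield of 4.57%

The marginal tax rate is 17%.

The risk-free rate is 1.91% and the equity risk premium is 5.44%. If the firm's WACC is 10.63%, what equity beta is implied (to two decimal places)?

2.96

Total capital V = 254 + 274 = 528.
Equity weight = 254/528 = 0.4811.
Mortgage bonds weight = 274/528 = 0.5189.
Debt contribution = 0.5189 × 4.57% × (1 − 17%) = 1.9684%.
Required equity contribution = 10.63% − 1.9684% = 8.6616%  ⇒  Re = 18.0052%.
CAPM: 18.0052% = 1.91% + β × 5.44%  ⇒  β = 2.9587.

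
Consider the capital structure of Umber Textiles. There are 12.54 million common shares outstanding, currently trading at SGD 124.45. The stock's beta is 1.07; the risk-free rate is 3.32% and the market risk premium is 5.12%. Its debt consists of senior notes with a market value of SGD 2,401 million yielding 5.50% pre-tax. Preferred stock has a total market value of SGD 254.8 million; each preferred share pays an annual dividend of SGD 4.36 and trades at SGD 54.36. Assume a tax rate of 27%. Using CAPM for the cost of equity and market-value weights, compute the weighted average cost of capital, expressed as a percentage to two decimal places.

6.03%

Cost of equity via CAPM: Re = 3.32% + 1.07 × 5.12% = 8.7984%.
Cost of preferred: Rp = 4.36 / 54.36 = 8.0206%.
Market value of equity E = 124.45 × 12.54m = 1560.603m.
Total capital V = 1560.603 + 254.8 + 2401 = 4216.403.
Equity: weight = 1560.603/4216.403 = 0.3701; cost = 8.7984%.
Preferred: weight = 254.8/4216.403 = 0.0604; cost = 8.0206%.
Senior notes: weight = 2401/4216.403 = 0.5694; after-tax cost = 5.5% × (1 − 27%) = 4.0150%.
WACC = 0.3701 × 8.7984% + 0.0604 × 8.0206% + 0.5694 × 4.0150% = 6.0275%.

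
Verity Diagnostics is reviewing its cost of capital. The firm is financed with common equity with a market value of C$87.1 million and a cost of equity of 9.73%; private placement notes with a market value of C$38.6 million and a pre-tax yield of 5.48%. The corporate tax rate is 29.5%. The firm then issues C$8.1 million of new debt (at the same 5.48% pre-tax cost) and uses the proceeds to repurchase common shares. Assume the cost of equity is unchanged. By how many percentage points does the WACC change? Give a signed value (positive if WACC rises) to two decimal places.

Current WACC:
Total capital V = 87.1 + 38.6 = 125.7.
Equity: weight = 87.1/125.7 = 0.6929; cost = 9.73%.
Private placement notes: weight = 38.6/125.7 = 0.3071; after-tax cost = 5.48% × (1 − 29.5%) = 3.8634%.
WACC = 0.6929 × 9.7300% + 0.3071 × 3.8634% = 7.9285%.
After the change:
Total capital V = 79 + 46.7 = 125.7.
Equity: weight = 79/125.7 = 0.6285; cost = 9.73%.
Private placement notes: weight = 46.7/125.7 = 0.3715; after-tax cost = 5.48% × (1 − 29.5%) = 3.8634%.
WACC = 0.6285 × 9.7300% + 0.3715 × 3.8634% = 7.5504%.
Change in WACC = 7.5504% − 7.9285% = -0.3780 pp.

-0.38 pp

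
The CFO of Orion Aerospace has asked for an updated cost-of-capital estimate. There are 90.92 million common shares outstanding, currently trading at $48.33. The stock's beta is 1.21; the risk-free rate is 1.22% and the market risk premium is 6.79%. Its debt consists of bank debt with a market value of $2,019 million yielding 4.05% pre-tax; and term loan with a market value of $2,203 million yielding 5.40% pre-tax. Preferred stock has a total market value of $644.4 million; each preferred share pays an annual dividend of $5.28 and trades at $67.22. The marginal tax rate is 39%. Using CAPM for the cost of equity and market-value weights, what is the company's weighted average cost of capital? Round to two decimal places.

Cost of equity via CAPM: Re = 1.22% + 1.21 × 6.79% = 9.4359%.
Cost of preferred: Rp = 5.28 / 67.22 = 7.8548%.
Market value of equity E = 48.33 × 90.92m = 4394.1636m.
Total capital V = 4394.1636 + 644.4 + 2019 + 2203 = 9260.5636.
Equity: weight = 4394.1636/9260.5636 = 0.4745; cost = 9.4359%.
Preferred: weight = 644.4/9260.5636 = 0.0696; cost = 7.8548%.
Bank debt: weight = 2019/9260.5636 = 0.2180; after-tax cost = 4.05% × (1 − 39%) = 2.4705%.
Term loan: weight = 2203/9260.5636 = 0.2379; after-tax cost = 5.4% × (1 − 39%) = 3.2940%.
WACC = 0.4745 × 9.4359% + 0.0696 × 7.8548% + 0.2180 × 2.4705% + 0.2379 × 3.2940% = 6.3462%.

6.35%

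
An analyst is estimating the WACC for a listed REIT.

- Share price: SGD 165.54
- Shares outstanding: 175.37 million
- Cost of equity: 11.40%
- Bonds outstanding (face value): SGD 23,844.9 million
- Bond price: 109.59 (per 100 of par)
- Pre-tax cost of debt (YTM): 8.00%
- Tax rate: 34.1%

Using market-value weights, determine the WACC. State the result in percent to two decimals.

Market value of equity E = 165.54 × 175.37m = 29030.7498m. Market value of debt D = 23844.9m × 109.59/100 = 26131.62591m.
Total capital V = 29030.7498 + 26131.62591 = 55162.37571.
Equity: weight = 29030.7498/55162.37571 = 0.5263; cost = 11.4%.
Bonds outstanding: weight = 26131.62591/55162.37571 = 0.4737; after-tax cost = 8% × (1 − 34.1%) = 5.2720%.
WACC = 0.5263 × 11.4000% + 0.4737 × 5.2720% = 8.4970%.

8.50%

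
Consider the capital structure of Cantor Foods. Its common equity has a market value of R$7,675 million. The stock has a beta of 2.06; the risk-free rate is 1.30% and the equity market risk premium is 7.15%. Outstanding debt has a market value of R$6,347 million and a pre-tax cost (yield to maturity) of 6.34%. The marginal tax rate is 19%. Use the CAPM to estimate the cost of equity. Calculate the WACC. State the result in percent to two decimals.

11.10%

Cost of equity via CAPM: Re = 1.3% + 2.06 × 7.15% = 16.0290%.
Total capital V = 7675 + 6347 = 14022.
Equity: weight = 7675/14022 = 0.5474; cost = 16.029%.
Debt: weight = 6347/14022 = 0.4526; after-tax cost = 6.34% × (1 − 19%) = 5.1354%.
WACC = 0.5474 × 16.0290% + 0.4526 × 5.1354% = 11.0981%.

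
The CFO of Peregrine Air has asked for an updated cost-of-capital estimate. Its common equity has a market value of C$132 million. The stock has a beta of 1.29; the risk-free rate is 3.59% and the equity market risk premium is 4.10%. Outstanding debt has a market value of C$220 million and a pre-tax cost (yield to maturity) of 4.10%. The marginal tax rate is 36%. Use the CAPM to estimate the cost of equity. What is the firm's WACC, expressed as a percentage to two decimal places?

4.97%

Cost of equity via CAPM: Re = 3.59% + 1.29 × 4.1% = 8.8790%.
Total capital V = 132 + 220 = 352.
Equity: weight = 132/352 = 0.3750; cost = 8.879%.
Debt: weight = 220/352 = 0.6250; after-tax cost = 4.1% × (1 − 36%) = 2.6240%.
WACC = 0.3750 × 8.8790% + 0.6250 × 2.6240% = 4.9696%.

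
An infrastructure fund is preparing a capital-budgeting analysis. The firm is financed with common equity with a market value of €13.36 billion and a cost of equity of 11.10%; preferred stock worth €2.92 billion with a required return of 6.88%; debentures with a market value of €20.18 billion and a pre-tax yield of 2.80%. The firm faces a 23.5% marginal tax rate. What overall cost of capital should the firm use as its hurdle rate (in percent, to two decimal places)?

5.80%

Total capital V = 13.36 + 2.92 + 20.18 = 36.46.
Equity: weight = 13.36/36.46 = 0.3664; cost = 11.1%.
Preferred: weight = 2.92/36.46 = 0.0801; cost = 6.88%.
Debentures: weight = 20.18/36.46 = 0.5535; after-tax cost = 2.8% × (1 − 23.5%) = 2.1420%.
WACC = 0.3664 × 11.1000% + 0.0801 × 6.8800% + 0.5535 × 2.1420% = 5.8039%.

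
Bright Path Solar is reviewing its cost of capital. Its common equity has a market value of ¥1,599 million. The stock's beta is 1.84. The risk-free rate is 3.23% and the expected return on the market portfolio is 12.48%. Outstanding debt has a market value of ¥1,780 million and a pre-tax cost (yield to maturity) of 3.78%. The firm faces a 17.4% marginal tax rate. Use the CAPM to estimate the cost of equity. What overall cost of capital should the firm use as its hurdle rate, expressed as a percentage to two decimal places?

11.23%

Market risk premium = 12.48% − 3.23% = 9.25%.
Cost of equity via CAPM: Re = 3.23% + 1.84 × 9.25% = 20.2500%.
Total capital V = 1599 + 1780 = 3379.
Equity: weight = 1599/3379 = 0.4732; cost = 20.25%.
Debt: weight = 1780/3379 = 0.5268; after-tax cost = 3.78% × (1 − 17.4%) = 3.1223%.
WACC = 0.4732 × 20.2500% + 0.5268 × 3.1223% = 11.2274%.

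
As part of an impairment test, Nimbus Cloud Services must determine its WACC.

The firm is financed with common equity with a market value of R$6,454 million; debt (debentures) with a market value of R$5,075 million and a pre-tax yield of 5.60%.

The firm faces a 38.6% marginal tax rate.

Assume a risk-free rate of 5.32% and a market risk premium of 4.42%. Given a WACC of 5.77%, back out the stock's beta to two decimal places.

Total capital V = 6454 + 5075 = 11529.
Equity weight = 6454/11529 = 0.5598.
Debentures weight = 5075/11529 = 0.4402.
Debt contribution = 0.4402 × 5.6% × (1 − 38.6%) = 1.5136%.
Required equity contribution = 5.77% − 1.5136% = 4.2564%  ⇒  Re = 7.6034%.
CAPM: 7.6034% = 5.32% + β × 4.42%  ⇒  β = 0.5166.

0.52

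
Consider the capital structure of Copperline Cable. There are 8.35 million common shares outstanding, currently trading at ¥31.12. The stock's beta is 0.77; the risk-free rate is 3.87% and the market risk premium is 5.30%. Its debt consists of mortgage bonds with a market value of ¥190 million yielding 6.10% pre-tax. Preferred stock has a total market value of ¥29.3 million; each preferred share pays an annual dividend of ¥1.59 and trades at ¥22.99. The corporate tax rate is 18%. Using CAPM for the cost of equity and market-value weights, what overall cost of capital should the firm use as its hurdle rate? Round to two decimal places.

Cost of equity via CAPM: Re = 3.87% + 0.77 × 5.3% = 7.9510%.
Cost of preferred: Rp = 1.59 / 22.99 = 6.9161%.
Market value of equity E = 31.12 × 8.35m = 259.852m.
Total capital V = 259.852 + 29.3 + 190 = 479.152.
Equity: weight = 259.852/479.152 = 0.5423; cost = 7.951%.
Preferred: weight = 29.3/479.152 = 0.0611; cost = 6.9161%.
Mortgage bonds: weight = 190/479.152 = 0.3965; after-tax cost = 6.1% × (1 − 18%) = 5.0020%.
WACC = 0.5423 × 7.9510% + 0.0611 × 6.9161% + 0.3965 × 5.0020% = 6.7183%.

6.72%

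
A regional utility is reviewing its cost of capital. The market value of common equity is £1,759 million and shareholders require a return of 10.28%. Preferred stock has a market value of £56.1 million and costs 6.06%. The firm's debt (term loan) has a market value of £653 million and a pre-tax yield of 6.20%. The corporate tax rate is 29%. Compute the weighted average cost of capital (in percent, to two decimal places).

8.63%

Total capital V = 1759 + 56.1 + 653 = 2468.1.
Equity: weight = 1759/2468.1 = 0.7127; cost = 10.28%.
Preferred: weight = 56.1/2468.1 = 0.0227; cost = 6.06%.
Term loan: weight = 653/2468.1 = 0.2646; after-tax cost = 6.2% × (1 − 29%) = 4.4020%.
WACC = 0.7127 × 10.2800% + 0.0227 × 6.0600% + 0.2646 × 4.4020% = 8.6289%.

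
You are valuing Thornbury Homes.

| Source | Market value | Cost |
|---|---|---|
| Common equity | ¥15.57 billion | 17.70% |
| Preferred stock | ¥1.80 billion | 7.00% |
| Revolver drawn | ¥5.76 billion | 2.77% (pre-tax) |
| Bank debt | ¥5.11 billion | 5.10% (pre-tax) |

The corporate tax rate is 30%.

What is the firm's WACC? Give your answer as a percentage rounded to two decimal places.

11.25%

Total capital V = 15.57 + 1.8 + 5.76 + 5.11 = 28.24.
Equity: weight = 15.57/28.24 = 0.5513; cost = 17.7%.
Preferred: weight = 1.8/28.24 = 0.0637; cost = 7%.
Revolver drawn: weight = 5.76/28.24 = 0.2040; after-tax cost = 2.77% × (1 − 30%) = 1.9390%.
Bank debt: weight = 5.11/28.24 = 0.1809; after-tax cost = 5.1% × (1 − 30%) = 3.5700%.
WACC = 0.5513 × 17.7000% + 0.0637 × 7.0000% + 0.2040 × 1.9390% + 0.1809 × 3.5700% = 11.2465%.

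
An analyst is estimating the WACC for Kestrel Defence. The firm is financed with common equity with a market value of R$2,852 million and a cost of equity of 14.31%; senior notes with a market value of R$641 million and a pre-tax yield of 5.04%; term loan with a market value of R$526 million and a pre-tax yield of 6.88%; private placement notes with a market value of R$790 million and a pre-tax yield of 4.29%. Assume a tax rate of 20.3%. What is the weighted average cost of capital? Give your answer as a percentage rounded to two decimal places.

10.18%

Total capital V = 2852 + 641 + 526 + 790 = 4809.
Equity: weight = 2852/4809 = 0.5931; cost = 14.31%.
Senior notes: weight = 641/4809 = 0.1333; after-tax cost = 5.04% × (1 − 20.3%) = 4.0169%.
Term loan: weight = 526/4809 = 0.1094; after-tax cost = 6.88% × (1 − 20.3%) = 5.4834%.
Private placement notes: weight = 790/4809 = 0.1643; after-tax cost = 4.29% × (1 − 20.3%) = 3.4191%.
WACC = 0.5931 × 14.3100% + 0.1333 × 4.0169% + 0.1094 × 5.4834% + 0.1643 × 3.4191% = 10.1835%.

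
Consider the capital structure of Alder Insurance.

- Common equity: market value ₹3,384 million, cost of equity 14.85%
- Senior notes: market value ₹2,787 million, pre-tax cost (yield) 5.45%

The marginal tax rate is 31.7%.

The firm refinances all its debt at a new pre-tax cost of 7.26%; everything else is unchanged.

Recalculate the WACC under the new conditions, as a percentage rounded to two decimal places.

10.38%

After the change:
Total capital V = 3384 + 2787 = 6171.
Equity: weight = 3384/6171 = 0.5484; cost = 14.85%.
Senior notes: weight = 2787/6171 = 0.4516; after-tax cost = 7.26% × (1 − 31.7%) = 4.9586%.
WACC = 0.5484 × 14.8500% + 0.4516 × 4.9586% = 10.3828%.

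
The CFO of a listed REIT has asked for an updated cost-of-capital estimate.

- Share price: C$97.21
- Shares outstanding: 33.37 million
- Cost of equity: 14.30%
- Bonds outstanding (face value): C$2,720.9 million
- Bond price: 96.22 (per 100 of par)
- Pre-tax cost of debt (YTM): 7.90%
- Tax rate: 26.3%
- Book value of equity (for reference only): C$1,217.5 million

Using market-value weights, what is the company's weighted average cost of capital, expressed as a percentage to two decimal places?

Market value of equity E = 97.21 × 33.37m = 3243.8977m. Market value of debt D = 2720.9m × 96.22/100 = 2618.04998m.
Total capital V = 3243.8977 + 2618.04998 = 5861.94768.
Equity: weight = 3243.8977/5861.94768 = 0.5534; cost = 14.3%.
Bonds outstanding: weight = 2618.04998/5861.94768 = 0.4466; after-tax cost = 7.9% × (1 − 26.3%) = 5.8223%.
WACC = 0.5534 × 14.3000% + 0.4466 × 5.8223% = 10.5137%.

10.51%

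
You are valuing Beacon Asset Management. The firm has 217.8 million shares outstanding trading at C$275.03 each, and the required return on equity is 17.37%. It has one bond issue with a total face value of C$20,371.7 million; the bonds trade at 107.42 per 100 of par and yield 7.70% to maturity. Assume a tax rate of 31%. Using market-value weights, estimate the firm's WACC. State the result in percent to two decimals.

Market value of equity E = 275.03 × 217.8m = 59901.534m. Market value of debt D = 20371.7m × 107.42/100 = 21883.28014m.
Total capital V = 59901.534 + 21883.28014 = 81784.81414.
Equity: weight = 59901.534/81784.81414 = 0.7324; cost = 17.37%.
Bonds outstanding: weight = 21883.28014/81784.81414 = 0.2676; after-tax cost = 7.7% × (1 − 31%) = 5.3130%.
WACC = 0.7324 × 17.3700% + 0.2676 × 5.3130% = 14.1439%.

14.14%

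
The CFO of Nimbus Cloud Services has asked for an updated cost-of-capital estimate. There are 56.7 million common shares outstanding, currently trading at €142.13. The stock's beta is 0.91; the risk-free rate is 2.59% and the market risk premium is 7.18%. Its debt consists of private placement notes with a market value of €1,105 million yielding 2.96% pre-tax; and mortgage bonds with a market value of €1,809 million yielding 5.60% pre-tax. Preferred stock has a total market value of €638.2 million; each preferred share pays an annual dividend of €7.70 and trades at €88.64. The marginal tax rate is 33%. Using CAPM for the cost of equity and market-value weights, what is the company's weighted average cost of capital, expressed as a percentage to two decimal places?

7.58%

Cost of equity via CAPM: Re = 2.59% + 0.91 × 7.18% = 9.1238%.
Cost of preferred: Rp = 7.7 / 88.64 = 8.6868%.
Market value of equity E = 142.13 × 56.7m = 8058.771m.
Total capital V = 8058.771 + 638.2 + 1105 + 1809 = 11610.971.
Equity: weight = 8058.771/11610.971 = 0.6941; cost = 9.1238%.
Preferred: weight = 638.2/11610.971 = 0.0550; cost = 8.6868%.
Private placement notes: weight = 1105/11610.971 = 0.0952; after-tax cost = 2.96% × (1 − 33%) = 1.9832%.
Mortgage bonds: weight = 1809/11610.971 = 0.1558; after-tax cost = 5.6% × (1 − 33%) = 3.7520%.
WACC = 0.6941 × 9.1238% + 0.0550 × 8.6868% + 0.0952 × 1.9832% + 0.1558 × 3.7520% = 7.5833%.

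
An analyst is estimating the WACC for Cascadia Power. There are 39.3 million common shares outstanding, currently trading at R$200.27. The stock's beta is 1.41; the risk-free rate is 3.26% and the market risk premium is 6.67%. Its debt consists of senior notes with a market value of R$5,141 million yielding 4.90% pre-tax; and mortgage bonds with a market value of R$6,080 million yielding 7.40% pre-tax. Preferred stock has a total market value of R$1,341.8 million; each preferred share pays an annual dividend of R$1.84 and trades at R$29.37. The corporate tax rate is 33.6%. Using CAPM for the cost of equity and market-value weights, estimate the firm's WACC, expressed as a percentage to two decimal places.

7.57%

Cost of equity via CAPM: Re = 3.26% + 1.41 × 6.67% = 12.6647%.
Cost of preferred: Rp = 1.84 / 29.37 = 6.2649%.
Market value of equity E = 200.27 × 39.3m = 7870.611m.
Total capital V = 7870.611 + 1341.8 + 5141 + 6080 = 20433.411.
Equity: weight = 7870.611/20433.411 = 0.3852; cost = 12.6647%.
Preferred: weight = 1341.8/20433.411 = 0.0657; cost = 6.2649%.
Senior notes: weight = 5141/20433.411 = 0.2516; after-tax cost = 4.9% × (1 − 33.6%) = 3.2536%.
Mortgage bonds: weight = 6080/20433.411 = 0.2976; after-tax cost = 7.4% × (1 − 33.6%) = 4.9136%.
WACC = 0.3852 × 12.6647% + 0.0657 × 6.2649% + 0.2516 × 3.2536% + 0.2976 × 4.9136% = 7.5703%.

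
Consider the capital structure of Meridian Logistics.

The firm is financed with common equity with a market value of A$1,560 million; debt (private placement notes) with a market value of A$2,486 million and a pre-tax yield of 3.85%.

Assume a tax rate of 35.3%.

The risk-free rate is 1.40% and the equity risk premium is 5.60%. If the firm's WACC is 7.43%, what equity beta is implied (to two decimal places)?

Total capital V = 1560 + 2486 = 4046.
Equity weight = 1560/4046 = 0.3856.
Private placement notes weight = 2486/4046 = 0.6144.
Debt contribution = 0.6144 × 3.85% × (1 − 35.3%) = 1.5305%.
Required equity contribution = 7.43% − 1.5305% = 5.8995%  ⇒  Re = 15.3008%.
CAPM: 15.3008% = 1.4% + β × 5.6%  ⇒  β = 2.4823.

2.48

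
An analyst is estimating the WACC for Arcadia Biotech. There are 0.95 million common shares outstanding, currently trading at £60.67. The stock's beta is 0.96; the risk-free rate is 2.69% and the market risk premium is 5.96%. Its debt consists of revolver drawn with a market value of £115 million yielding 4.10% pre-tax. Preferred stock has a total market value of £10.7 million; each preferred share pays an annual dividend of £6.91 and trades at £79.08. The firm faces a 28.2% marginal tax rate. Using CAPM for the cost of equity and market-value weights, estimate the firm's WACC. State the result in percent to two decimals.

Cost of equity via CAPM: Re = 2.69% + 0.96 × 5.96% = 8.4116%.
Cost of preferred: Rp = 6.91 / 79.08 = 8.7380%.
Market value of equity E = 60.67 × 0.95m = 57.6365m.
Total capital V = 57.6365 + 10.7 + 115 = 183.3365.
Equity: weight = 57.6365/183.3365 = 0.3144; cost = 8.4116%.
Preferred: weight = 10.7/183.3365 = 0.0584; cost = 8.738%.
Revolver drawn: weight = 115/183.3365 = 0.6273; after-tax cost = 4.1% × (1 − 28.2%) = 2.9438%.
WACC = 0.3144 × 8.4116% + 0.0584 × 8.7380% + 0.6273 × 2.9438% = 5.0009%.

5.00%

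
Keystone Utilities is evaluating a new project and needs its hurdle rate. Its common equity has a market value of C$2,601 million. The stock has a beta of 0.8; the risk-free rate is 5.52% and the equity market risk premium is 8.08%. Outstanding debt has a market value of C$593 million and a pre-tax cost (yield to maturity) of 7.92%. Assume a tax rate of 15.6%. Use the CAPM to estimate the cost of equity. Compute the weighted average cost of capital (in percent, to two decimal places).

Cost of equity via CAPM: Re = 5.52% + 0.8 × 8.08% = 11.9840%.
Total capital V = 2601 + 593 = 3194.
Equity: weight = 2601/3194 = 0.8143; cost = 11.984%.
Debt: weight = 593/3194 = 0.1857; after-tax cost = 7.92% × (1 − 15.6%) = 6.6845%.
WACC = 0.8143 × 11.9840% + 0.1857 × 6.6845% = 11.0001%.

11.00%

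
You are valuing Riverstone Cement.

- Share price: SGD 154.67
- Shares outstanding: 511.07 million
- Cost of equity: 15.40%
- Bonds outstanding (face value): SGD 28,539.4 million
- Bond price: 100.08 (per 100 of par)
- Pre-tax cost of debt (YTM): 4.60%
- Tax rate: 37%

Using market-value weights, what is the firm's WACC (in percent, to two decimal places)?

Market value of equity E = 154.67 × 511.07m = 79047.1969m. Market value of debt D = 28539.4m × 100.08/100 = 28562.23152m.
Total capital V = 79047.1969 + 28562.23152 = 107609.42842.
Equity: weight = 79047.1969/107609.42842 = 0.7346; cost = 15.4%.
Bonds outstanding: weight = 28562.23152/107609.42842 = 0.2654; after-tax cost = 4.6% × (1 − 37%) = 2.8980%.
WACC = 0.7346 × 15.4000% + 0.2654 × 2.8980% = 12.0817%.

12.08%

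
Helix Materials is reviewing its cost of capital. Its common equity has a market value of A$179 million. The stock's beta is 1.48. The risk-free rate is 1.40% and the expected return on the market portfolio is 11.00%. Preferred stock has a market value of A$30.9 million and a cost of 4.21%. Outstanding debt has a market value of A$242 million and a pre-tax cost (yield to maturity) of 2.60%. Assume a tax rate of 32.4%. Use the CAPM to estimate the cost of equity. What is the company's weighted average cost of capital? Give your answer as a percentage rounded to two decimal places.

7.41%

Market risk premium = 11.0% − 1.4% = 9.6%.
Cost of equity via CAPM: Re = 1.4% + 1.48 × 9.6% = 15.6080%.
Total capital V = 179 + 30.9 + 242 = 451.9.
Equity: weight = 179/451.9 = 0.3961; cost = 15.608%.
Preferred: weight = 30.9/451.9 = 0.0684; cost = 4.21%.
Debt: weight = 242/451.9 = 0.5355; after-tax cost = 2.6% × (1 − 32.4%) = 1.7576%.
WACC = 0.3961 × 15.6080% + 0.0684 × 4.2100% + 0.5355 × 1.7576% = 7.4115%.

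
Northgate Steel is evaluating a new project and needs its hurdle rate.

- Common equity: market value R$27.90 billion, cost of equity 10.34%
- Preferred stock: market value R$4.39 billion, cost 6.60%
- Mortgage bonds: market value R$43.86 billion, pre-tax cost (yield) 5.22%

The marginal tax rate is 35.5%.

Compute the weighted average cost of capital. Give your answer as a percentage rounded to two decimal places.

6.11%

Total capital V = 27.9 + 4.39 + 43.86 = 76.15.
Equity: weight = 27.9/76.15 = 0.3664; cost = 10.34%.
Preferred: weight = 4.39/76.15 = 0.0576; cost = 6.6%.
Mortgage bonds: weight = 43.86/76.15 = 0.5760; after-tax cost = 5.22% × (1 − 35.5%) = 3.3669%.
WACC = 0.3664 × 10.3400% + 0.0576 × 6.6000% + 0.5760 × 3.3669% = 6.1081%.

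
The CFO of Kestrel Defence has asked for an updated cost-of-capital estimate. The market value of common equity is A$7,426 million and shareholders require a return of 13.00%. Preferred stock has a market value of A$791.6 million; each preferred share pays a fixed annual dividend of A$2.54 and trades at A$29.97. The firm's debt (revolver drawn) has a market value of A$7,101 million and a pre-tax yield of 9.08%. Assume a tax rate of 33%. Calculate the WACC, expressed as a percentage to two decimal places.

9.56%

Cost of preferred: Rp = 2.54 / 29.97 = 8.4751%.
Total capital V = 7426 + 791.6 + 7101 = 15318.6.
Equity: weight = 7426/15318.6 = 0.4848; cost = 13%.
Preferred: weight = 791.6/15318.6 = 0.0517; cost = 8.4751%.
Revolver drawn: weight = 7101/15318.6 = 0.4636; after-tax cost = 9.08% × (1 − 33%) = 6.0836%.
WACC = 0.4848 × 13.0000% + 0.0517 × 8.4751% + 0.4636 × 6.0836% = 9.5600%.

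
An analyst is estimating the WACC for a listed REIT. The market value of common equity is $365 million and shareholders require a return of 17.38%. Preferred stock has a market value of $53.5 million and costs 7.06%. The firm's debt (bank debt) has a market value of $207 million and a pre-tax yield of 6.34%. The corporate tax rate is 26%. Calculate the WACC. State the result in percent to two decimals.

12.30%

Total capital V = 365 + 53.5 + 207 = 625.5.
Equity: weight = 365/625.5 = 0.5835; cost = 17.38%.
Preferred: weight = 53.5/625.5 = 0.0855; cost = 7.06%.
Bank debt: weight = 207/625.5 = 0.3309; after-tax cost = 6.34% × (1 − 26%) = 4.6916%.
WACC = 0.5835 × 17.3800% + 0.0855 × 7.0600% + 0.3309 × 4.6916% = 12.2983%.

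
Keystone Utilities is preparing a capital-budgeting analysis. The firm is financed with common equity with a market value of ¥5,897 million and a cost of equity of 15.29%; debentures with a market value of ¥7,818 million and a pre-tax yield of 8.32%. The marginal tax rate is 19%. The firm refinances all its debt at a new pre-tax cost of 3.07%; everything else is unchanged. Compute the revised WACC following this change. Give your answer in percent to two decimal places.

7.99%

After the change:
Total capital V = 5897 + 7818 = 13715.
Equity: weight = 5897/13715 = 0.4300; cost = 15.29%.
Debentures: weight = 7818/13715 = 0.5700; after-tax cost = 3.07% × (1 − 19%) = 2.4867%.
WACC = 0.4300 × 15.2900% + 0.5700 × 2.4867% = 7.9917%.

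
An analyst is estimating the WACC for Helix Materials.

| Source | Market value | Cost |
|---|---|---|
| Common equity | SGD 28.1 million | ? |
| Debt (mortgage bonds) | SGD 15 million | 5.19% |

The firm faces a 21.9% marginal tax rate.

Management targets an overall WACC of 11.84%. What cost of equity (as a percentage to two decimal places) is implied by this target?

16.00%

Total capital V = 28.1 + 15 = 43.1.
Equity weight = 28.1/43.1 = 0.6520.
Mortgage bonds weight = 15/43.1 = 0.3480.
Debt contribution = 0.3480 × 5.19% × (1 − 21.9%) = 1.4107%.
Required equity contribution = 11.84% − 1.4107% = 10.4293%.
Re = 10.4293% / 0.6520 = 15.9966%.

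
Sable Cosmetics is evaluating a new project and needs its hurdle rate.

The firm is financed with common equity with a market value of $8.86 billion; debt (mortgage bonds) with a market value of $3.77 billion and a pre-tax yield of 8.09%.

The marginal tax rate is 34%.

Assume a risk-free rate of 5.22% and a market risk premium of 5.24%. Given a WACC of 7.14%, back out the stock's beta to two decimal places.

0.51

Total capital V = 8.86 + 3.77 = 12.63.
Equity weight = 8.86/12.63 = 0.7015.
Mortgage bonds weight = 3.77/12.63 = 0.2985.
Debt contribution = 0.2985 × 8.09% × (1 − 34%) = 1.5938%.
Required equity contribution = 7.14% − 1.5938% = 5.5462%  ⇒  Re = 7.9062%.
CAPM: 7.9062% = 5.22% + β × 5.24%  ⇒  β = 0.5126.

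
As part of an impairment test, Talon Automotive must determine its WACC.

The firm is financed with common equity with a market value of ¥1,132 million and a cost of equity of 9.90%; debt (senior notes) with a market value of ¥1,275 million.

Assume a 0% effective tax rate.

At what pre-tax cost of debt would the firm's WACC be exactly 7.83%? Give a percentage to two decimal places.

5.99%

Total capital V = 1132 + 1275 = 2407.
Equity weight = 1132/2407 = 0.4703.
Senior notes weight = 1275/2407 = 0.5297.
Equity contribution = 0.4703 × 9.9% = 4.6559%.
Remaining for debt = 7.83% − 4.6559% = 3.1741%.
Rd × (1 − 0%) × 0.5297 = 3.1741%  ⇒  Rd = 5.9922%.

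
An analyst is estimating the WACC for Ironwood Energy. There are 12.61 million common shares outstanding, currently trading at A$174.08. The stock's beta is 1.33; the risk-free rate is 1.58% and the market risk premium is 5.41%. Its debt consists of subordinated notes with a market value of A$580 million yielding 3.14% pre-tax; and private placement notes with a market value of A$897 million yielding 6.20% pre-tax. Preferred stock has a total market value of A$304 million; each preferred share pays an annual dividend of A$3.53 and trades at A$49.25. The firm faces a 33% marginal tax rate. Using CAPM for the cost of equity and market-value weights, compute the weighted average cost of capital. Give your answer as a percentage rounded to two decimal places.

Cost of equity via CAPM: Re = 1.58% + 1.33 × 5.41% = 8.7753%.
Cost of preferred: Rp = 3.53 / 49.25 = 7.1675%.
Market value of equity E = 174.08 × 12.61m = 2195.1488m.
Total capital V = 2195.1488 + 304 + 580 + 897 = 3976.1488.
Equity: weight = 2195.1488/3976.1488 = 0.5521; cost = 8.7753%.
Preferred: weight = 304/3976.1488 = 0.0765; cost = 7.1675%.
Subordinated notes: weight = 580/3976.1488 = 0.1459; after-tax cost = 3.14% × (1 − 33%) = 2.1038%.
Private placement notes: weight = 897/3976.1488 = 0.2256; after-tax cost = 6.2% × (1 − 33%) = 4.1540%.
WACC = 0.5521 × 8.7753% + 0.0765 × 7.1675% + 0.1459 × 2.1038% + 0.2256 × 4.1540% = 6.6367%.

6.64%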